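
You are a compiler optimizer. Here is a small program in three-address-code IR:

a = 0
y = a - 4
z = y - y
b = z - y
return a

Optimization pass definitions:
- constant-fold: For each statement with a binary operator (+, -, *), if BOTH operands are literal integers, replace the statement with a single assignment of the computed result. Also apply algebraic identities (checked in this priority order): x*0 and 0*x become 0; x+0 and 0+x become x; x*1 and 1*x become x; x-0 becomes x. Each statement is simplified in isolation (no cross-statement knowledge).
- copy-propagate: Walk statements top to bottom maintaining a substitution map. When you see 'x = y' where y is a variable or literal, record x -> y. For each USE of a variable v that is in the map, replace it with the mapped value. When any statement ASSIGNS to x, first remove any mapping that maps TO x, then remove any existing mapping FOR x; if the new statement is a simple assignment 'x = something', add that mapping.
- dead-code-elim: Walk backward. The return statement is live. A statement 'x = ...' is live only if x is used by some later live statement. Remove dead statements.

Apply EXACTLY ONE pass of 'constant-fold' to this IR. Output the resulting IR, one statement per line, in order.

Applying constant-fold statement-by-statement:
  [1] a = 0  (unchanged)
  [2] y = a - 4  (unchanged)
  [3] z = y - y  (unchanged)
  [4] b = z - y  (unchanged)
  [5] return a  (unchanged)
Result (5 stmts):
  a = 0
  y = a - 4
  z = y - y
  b = z - y
  return a

Answer: a = 0
y = a - 4
z = y - y
b = z - y
return a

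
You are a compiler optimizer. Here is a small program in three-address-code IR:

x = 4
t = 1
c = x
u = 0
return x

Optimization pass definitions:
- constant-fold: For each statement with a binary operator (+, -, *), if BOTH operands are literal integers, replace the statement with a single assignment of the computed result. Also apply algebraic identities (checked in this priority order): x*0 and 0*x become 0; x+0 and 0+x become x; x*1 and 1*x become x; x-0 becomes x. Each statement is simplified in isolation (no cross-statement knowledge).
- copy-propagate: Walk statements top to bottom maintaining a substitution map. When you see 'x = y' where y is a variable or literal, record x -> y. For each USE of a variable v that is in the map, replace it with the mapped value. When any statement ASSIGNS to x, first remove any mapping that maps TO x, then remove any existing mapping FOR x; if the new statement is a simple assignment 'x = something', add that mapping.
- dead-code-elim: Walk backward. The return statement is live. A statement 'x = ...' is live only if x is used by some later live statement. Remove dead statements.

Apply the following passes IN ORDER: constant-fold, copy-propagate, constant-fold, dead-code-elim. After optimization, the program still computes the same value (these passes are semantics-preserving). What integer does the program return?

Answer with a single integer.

Answer: 4

Derivation:
Initial IR:
  x = 4
  t = 1
  c = x
  u = 0
  return x
After constant-fold (5 stmts):
  x = 4
  t = 1
  c = x
  u = 0
  return x
After copy-propagate (5 stmts):
  x = 4
  t = 1
  c = 4
  u = 0
  return 4
After constant-fold (5 stmts):
  x = 4
  t = 1
  c = 4
  u = 0
  return 4
After dead-code-elim (1 stmts):
  return 4
Evaluate:
  x = 4  =>  x = 4
  t = 1  =>  t = 1
  c = x  =>  c = 4
  u = 0  =>  u = 0
  return x = 4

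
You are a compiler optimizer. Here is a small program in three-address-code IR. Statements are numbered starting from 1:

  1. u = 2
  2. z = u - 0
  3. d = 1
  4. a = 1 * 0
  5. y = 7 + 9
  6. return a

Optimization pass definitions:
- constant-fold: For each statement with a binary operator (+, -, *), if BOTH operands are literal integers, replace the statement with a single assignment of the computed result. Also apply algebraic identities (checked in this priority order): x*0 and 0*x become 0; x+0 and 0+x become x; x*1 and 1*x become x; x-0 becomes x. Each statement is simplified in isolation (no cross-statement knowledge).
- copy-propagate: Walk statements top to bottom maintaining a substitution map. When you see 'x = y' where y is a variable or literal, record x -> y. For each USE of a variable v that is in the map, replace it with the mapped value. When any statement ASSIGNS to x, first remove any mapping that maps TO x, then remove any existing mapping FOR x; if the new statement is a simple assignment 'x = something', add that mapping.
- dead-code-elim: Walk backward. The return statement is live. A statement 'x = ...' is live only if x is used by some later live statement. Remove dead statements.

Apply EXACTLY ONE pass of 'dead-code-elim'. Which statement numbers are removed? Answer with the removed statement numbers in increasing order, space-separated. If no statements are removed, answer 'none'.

Answer: 1 2 3 5

Derivation:
Backward liveness scan:
Stmt 1 'u = 2': DEAD (u not in live set [])
Stmt 2 'z = u - 0': DEAD (z not in live set [])
Stmt 3 'd = 1': DEAD (d not in live set [])
Stmt 4 'a = 1 * 0': KEEP (a is live); live-in = []
Stmt 5 'y = 7 + 9': DEAD (y not in live set ['a'])
Stmt 6 'return a': KEEP (return); live-in = ['a']
Removed statement numbers: [1, 2, 3, 5]
Surviving IR:
  a = 1 * 0
  return a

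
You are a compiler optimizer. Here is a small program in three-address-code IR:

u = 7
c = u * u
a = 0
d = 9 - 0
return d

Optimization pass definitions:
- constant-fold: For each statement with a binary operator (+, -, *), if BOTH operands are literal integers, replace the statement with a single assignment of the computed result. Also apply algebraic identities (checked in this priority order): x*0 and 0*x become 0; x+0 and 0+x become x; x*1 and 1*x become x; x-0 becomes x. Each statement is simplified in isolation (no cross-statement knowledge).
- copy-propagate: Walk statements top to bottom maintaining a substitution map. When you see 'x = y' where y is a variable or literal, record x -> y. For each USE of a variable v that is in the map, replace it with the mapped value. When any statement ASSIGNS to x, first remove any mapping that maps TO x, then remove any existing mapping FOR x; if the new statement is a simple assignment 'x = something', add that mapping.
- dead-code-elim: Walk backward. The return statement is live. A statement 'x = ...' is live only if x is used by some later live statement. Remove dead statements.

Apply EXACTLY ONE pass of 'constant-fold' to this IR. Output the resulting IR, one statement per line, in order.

Answer: u = 7
c = u * u
a = 0
d = 9
return d

Derivation:
Applying constant-fold statement-by-statement:
  [1] u = 7  (unchanged)
  [2] c = u * u  (unchanged)
  [3] a = 0  (unchanged)
  [4] d = 9 - 0  -> d = 9
  [5] return d  (unchanged)
Result (5 stmts):
  u = 7
  c = u * u
  a = 0
  d = 9
  return d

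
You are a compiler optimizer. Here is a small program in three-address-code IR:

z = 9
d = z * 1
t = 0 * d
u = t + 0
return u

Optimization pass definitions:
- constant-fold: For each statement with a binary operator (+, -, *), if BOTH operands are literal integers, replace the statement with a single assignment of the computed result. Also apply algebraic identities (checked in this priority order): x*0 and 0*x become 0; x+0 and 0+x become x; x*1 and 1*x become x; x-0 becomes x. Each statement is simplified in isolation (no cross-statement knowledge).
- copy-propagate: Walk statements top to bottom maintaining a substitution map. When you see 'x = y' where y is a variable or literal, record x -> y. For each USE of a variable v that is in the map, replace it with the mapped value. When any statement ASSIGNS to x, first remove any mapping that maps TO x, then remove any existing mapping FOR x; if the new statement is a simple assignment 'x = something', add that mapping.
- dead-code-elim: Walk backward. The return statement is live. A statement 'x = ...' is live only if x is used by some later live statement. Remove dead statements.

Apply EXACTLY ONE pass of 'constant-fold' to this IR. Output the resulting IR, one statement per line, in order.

Applying constant-fold statement-by-statement:
  [1] z = 9  (unchanged)
  [2] d = z * 1  -> d = z
  [3] t = 0 * d  -> t = 0
  [4] u = t + 0  -> u = t
  [5] return u  (unchanged)
Result (5 stmts):
  z = 9
  d = z
  t = 0
  u = t
  return u

Answer: z = 9
d = z
t = 0
u = t
return u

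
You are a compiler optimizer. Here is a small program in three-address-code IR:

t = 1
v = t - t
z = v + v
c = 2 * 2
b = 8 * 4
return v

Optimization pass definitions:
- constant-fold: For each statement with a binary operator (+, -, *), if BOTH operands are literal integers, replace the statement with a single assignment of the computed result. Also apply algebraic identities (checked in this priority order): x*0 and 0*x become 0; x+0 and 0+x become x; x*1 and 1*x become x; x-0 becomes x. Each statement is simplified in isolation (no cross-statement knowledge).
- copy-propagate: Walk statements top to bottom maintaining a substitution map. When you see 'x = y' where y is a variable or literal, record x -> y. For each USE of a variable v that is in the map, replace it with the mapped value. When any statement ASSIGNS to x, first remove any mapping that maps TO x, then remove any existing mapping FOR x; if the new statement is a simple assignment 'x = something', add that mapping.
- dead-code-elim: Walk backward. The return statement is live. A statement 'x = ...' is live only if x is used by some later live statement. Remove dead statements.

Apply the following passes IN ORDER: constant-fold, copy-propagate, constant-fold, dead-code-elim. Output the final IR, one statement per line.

Answer: v = 0
return v

Derivation:
Initial IR:
  t = 1
  v = t - t
  z = v + v
  c = 2 * 2
  b = 8 * 4
  return v
After constant-fold (6 stmts):
  t = 1
  v = t - t
  z = v + v
  c = 4
  b = 32
  return v
After copy-propagate (6 stmts):
  t = 1
  v = 1 - 1
  z = v + v
  c = 4
  b = 32
  return v
After constant-fold (6 stmts):
  t = 1
  v = 0
  z = v + v
  c = 4
  b = 32
  return v
After dead-code-elim (2 stmts):
  v = 0
  return v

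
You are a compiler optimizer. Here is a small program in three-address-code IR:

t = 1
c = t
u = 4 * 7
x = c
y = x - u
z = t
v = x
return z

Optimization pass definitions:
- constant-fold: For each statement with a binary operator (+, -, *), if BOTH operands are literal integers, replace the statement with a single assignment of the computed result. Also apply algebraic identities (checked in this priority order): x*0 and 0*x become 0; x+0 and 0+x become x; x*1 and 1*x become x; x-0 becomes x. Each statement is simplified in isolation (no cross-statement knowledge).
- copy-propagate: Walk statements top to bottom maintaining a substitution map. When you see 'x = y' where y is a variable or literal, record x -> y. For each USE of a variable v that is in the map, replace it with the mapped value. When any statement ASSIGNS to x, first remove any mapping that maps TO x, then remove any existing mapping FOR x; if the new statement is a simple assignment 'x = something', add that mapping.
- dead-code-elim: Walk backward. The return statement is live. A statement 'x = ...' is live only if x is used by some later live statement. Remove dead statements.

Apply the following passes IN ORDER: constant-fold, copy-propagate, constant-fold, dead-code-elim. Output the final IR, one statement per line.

Initial IR:
  t = 1
  c = t
  u = 4 * 7
  x = c
  y = x - u
  z = t
  v = x
  return z
After constant-fold (8 stmts):
  t = 1
  c = t
  u = 28
  x = c
  y = x - u
  z = t
  v = x
  return z
After copy-propagate (8 stmts):
  t = 1
  c = 1
  u = 28
  x = 1
  y = 1 - 28
  z = 1
  v = 1
  return 1
After constant-fold (8 stmts):
  t = 1
  c = 1
  u = 28
  x = 1
  y = -27
  z = 1
  v = 1
  return 1
After dead-code-elim (1 stmts):
  return 1

Answer: return 1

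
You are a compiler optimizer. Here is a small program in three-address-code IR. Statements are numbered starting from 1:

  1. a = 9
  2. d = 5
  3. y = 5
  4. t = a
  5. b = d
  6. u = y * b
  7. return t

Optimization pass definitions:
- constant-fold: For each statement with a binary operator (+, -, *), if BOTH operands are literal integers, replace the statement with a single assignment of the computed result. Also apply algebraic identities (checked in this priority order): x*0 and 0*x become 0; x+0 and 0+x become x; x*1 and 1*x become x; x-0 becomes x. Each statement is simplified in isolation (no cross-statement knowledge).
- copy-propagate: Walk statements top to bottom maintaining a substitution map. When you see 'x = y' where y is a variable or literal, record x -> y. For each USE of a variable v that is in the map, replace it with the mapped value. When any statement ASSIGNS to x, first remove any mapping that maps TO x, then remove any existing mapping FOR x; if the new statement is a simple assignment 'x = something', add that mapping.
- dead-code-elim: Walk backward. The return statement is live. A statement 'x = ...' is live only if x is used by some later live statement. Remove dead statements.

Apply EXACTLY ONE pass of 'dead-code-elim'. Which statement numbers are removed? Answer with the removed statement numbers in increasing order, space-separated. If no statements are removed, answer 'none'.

Backward liveness scan:
Stmt 1 'a = 9': KEEP (a is live); live-in = []
Stmt 2 'd = 5': DEAD (d not in live set ['a'])
Stmt 3 'y = 5': DEAD (y not in live set ['a'])
Stmt 4 't = a': KEEP (t is live); live-in = ['a']
Stmt 5 'b = d': DEAD (b not in live set ['t'])
Stmt 6 'u = y * b': DEAD (u not in live set ['t'])
Stmt 7 'return t': KEEP (return); live-in = ['t']
Removed statement numbers: [2, 3, 5, 6]
Surviving IR:
  a = 9
  t = a
  return t

Answer: 2 3 5 6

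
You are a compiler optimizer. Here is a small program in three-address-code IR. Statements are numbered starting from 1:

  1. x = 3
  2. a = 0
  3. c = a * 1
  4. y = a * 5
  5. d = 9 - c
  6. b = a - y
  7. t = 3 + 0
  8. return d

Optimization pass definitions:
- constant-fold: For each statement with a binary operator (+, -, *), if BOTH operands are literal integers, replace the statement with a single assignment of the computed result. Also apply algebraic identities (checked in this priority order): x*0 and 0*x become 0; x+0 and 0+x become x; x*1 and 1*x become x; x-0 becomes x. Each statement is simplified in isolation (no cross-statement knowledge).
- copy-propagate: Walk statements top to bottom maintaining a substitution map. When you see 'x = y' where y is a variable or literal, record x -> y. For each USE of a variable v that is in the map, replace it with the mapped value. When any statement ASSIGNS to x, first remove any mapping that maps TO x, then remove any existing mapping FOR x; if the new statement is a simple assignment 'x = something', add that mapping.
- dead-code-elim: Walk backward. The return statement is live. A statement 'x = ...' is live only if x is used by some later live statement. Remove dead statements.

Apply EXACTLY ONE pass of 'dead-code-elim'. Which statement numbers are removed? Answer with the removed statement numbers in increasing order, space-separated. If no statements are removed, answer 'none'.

Backward liveness scan:
Stmt 1 'x = 3': DEAD (x not in live set [])
Stmt 2 'a = 0': KEEP (a is live); live-in = []
Stmt 3 'c = a * 1': KEEP (c is live); live-in = ['a']
Stmt 4 'y = a * 5': DEAD (y not in live set ['c'])
Stmt 5 'd = 9 - c': KEEP (d is live); live-in = ['c']
Stmt 6 'b = a - y': DEAD (b not in live set ['d'])
Stmt 7 't = 3 + 0': DEAD (t not in live set ['d'])
Stmt 8 'return d': KEEP (return); live-in = ['d']
Removed statement numbers: [1, 4, 6, 7]
Surviving IR:
  a = 0
  c = a * 1
  d = 9 - c
  return d

Answer: 1 4 6 7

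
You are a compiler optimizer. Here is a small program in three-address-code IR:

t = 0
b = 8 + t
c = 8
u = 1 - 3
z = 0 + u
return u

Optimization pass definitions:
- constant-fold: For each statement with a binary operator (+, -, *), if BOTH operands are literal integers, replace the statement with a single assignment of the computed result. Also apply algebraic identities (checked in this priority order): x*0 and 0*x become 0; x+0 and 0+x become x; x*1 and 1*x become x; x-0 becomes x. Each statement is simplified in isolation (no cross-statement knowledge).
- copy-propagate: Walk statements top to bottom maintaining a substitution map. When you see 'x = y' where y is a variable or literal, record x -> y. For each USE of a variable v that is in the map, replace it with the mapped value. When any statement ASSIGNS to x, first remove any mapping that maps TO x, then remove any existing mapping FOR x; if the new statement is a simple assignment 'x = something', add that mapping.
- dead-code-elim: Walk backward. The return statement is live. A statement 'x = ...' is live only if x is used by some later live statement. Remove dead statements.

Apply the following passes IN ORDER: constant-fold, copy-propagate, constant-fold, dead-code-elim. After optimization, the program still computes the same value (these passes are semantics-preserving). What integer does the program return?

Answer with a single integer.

Answer: -2

Derivation:
Initial IR:
  t = 0
  b = 8 + t
  c = 8
  u = 1 - 3
  z = 0 + u
  return u
After constant-fold (6 stmts):
  t = 0
  b = 8 + t
  c = 8
  u = -2
  z = u
  return u
After copy-propagate (6 stmts):
  t = 0
  b = 8 + 0
  c = 8
  u = -2
  z = -2
  return -2
After constant-fold (6 stmts):
  t = 0
  b = 8
  c = 8
  u = -2
  z = -2
  return -2
After dead-code-elim (1 stmts):
  return -2
Evaluate:
  t = 0  =>  t = 0
  b = 8 + t  =>  b = 8
  c = 8  =>  c = 8
  u = 1 - 3  =>  u = -2
  z = 0 + u  =>  z = -2
  return u = -2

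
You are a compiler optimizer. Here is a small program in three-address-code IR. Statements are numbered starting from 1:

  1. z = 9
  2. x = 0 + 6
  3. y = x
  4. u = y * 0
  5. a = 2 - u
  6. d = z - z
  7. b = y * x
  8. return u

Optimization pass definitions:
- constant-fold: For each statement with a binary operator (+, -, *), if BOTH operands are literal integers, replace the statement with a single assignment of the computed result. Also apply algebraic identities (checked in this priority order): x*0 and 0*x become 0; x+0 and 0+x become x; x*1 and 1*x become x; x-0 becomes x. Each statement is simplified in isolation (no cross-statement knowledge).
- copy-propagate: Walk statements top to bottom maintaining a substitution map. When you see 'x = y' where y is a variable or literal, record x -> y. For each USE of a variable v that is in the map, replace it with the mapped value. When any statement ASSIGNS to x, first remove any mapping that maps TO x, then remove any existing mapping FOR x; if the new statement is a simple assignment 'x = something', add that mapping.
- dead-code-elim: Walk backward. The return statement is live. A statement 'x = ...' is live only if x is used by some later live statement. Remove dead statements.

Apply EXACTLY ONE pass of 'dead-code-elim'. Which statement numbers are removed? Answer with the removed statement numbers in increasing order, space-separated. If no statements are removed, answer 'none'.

Answer: 1 5 6 7

Derivation:
Backward liveness scan:
Stmt 1 'z = 9': DEAD (z not in live set [])
Stmt 2 'x = 0 + 6': KEEP (x is live); live-in = []
Stmt 3 'y = x': KEEP (y is live); live-in = ['x']
Stmt 4 'u = y * 0': KEEP (u is live); live-in = ['y']
Stmt 5 'a = 2 - u': DEAD (a not in live set ['u'])
Stmt 6 'd = z - z': DEAD (d not in live set ['u'])
Stmt 7 'b = y * x': DEAD (b not in live set ['u'])
Stmt 8 'return u': KEEP (return); live-in = ['u']
Removed statement numbers: [1, 5, 6, 7]
Surviving IR:
  x = 0 + 6
  y = x
  u = y * 0
  return u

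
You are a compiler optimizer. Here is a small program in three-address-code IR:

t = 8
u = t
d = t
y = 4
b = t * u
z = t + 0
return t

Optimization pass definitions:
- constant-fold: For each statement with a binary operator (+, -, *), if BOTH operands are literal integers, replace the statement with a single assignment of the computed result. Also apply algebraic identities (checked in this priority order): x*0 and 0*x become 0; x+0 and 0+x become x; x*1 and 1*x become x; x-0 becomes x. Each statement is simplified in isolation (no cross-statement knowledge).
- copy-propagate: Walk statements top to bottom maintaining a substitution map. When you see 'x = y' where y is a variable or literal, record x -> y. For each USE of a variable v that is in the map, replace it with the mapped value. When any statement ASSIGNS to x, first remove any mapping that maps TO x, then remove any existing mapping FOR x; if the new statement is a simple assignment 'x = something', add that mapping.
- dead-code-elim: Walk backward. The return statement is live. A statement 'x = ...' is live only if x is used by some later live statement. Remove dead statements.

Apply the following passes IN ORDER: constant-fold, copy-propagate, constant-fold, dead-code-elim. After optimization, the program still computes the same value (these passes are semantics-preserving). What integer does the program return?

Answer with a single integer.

Initial IR:
  t = 8
  u = t
  d = t
  y = 4
  b = t * u
  z = t + 0
  return t
After constant-fold (7 stmts):
  t = 8
  u = t
  d = t
  y = 4
  b = t * u
  z = t
  return t
After copy-propagate (7 stmts):
  t = 8
  u = 8
  d = 8
  y = 4
  b = 8 * 8
  z = 8
  return 8
After constant-fold (7 stmts):
  t = 8
  u = 8
  d = 8
  y = 4
  b = 64
  z = 8
  return 8
After dead-code-elim (1 stmts):
  return 8
Evaluate:
  t = 8  =>  t = 8
  u = t  =>  u = 8
  d = t  =>  d = 8
  y = 4  =>  y = 4
  b = t * u  =>  b = 64
  z = t + 0  =>  z = 8
  return t = 8

Answer: 8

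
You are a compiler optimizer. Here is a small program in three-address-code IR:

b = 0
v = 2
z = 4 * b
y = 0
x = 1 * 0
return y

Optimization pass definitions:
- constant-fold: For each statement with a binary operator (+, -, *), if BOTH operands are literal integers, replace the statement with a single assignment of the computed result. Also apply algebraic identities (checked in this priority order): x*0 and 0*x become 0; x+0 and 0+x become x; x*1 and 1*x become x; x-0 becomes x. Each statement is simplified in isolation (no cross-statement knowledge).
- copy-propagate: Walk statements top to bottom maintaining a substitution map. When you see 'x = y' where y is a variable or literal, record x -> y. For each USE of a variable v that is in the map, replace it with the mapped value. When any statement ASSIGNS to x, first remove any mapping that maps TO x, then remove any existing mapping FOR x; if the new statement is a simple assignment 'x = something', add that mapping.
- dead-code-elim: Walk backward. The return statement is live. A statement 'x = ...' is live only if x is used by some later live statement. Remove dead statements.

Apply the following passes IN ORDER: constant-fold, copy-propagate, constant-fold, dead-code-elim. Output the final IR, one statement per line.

Initial IR:
  b = 0
  v = 2
  z = 4 * b
  y = 0
  x = 1 * 0
  return y
After constant-fold (6 stmts):
  b = 0
  v = 2
  z = 4 * b
  y = 0
  x = 0
  return y
After copy-propagate (6 stmts):
  b = 0
  v = 2
  z = 4 * 0
  y = 0
  x = 0
  return 0
After constant-fold (6 stmts):
  b = 0
  v = 2
  z = 0
  y = 0
  x = 0
  return 0
After dead-code-elim (1 stmts):
  return 0

Answer: return 0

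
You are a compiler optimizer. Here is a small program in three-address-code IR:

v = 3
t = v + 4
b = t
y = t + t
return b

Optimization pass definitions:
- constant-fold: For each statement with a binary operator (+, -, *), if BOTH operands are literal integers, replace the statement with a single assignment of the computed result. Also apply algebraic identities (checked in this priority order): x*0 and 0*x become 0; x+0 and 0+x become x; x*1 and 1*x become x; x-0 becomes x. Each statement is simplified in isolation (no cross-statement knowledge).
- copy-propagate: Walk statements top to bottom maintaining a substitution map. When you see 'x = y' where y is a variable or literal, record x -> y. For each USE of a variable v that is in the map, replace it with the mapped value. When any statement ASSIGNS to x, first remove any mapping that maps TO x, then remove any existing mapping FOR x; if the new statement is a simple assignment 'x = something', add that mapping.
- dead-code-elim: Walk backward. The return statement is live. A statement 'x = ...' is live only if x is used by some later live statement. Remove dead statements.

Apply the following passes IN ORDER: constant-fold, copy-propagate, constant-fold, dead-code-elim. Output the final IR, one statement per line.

Initial IR:
  v = 3
  t = v + 4
  b = t
  y = t + t
  return b
After constant-fold (5 stmts):
  v = 3
  t = v + 4
  b = t
  y = t + t
  return b
After copy-propagate (5 stmts):
  v = 3
  t = 3 + 4
  b = t
  y = t + t
  return t
After constant-fold (5 stmts):
  v = 3
  t = 7
  b = t
  y = t + t
  return t
After dead-code-elim (2 stmts):
  t = 7
  return t

Answer: t = 7
return t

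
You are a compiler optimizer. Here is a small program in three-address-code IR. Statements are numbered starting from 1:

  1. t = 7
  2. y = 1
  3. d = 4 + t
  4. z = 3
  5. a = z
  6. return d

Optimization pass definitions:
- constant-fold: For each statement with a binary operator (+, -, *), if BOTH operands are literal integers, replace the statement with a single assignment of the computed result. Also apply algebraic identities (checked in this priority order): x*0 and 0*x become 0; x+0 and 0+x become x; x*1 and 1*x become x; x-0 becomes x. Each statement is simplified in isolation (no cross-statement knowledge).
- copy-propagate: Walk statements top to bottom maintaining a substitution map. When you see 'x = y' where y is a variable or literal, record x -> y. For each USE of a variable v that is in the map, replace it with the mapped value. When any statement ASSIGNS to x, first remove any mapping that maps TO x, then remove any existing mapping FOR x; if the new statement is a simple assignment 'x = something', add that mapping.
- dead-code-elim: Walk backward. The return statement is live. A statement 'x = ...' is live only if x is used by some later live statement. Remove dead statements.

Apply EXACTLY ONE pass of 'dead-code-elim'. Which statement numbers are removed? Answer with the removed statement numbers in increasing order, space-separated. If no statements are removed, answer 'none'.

Backward liveness scan:
Stmt 1 't = 7': KEEP (t is live); live-in = []
Stmt 2 'y = 1': DEAD (y not in live set ['t'])
Stmt 3 'd = 4 + t': KEEP (d is live); live-in = ['t']
Stmt 4 'z = 3': DEAD (z not in live set ['d'])
Stmt 5 'a = z': DEAD (a not in live set ['d'])
Stmt 6 'return d': KEEP (return); live-in = ['d']
Removed statement numbers: [2, 4, 5]
Surviving IR:
  t = 7
  d = 4 + t
  return d

Answer: 2 4 5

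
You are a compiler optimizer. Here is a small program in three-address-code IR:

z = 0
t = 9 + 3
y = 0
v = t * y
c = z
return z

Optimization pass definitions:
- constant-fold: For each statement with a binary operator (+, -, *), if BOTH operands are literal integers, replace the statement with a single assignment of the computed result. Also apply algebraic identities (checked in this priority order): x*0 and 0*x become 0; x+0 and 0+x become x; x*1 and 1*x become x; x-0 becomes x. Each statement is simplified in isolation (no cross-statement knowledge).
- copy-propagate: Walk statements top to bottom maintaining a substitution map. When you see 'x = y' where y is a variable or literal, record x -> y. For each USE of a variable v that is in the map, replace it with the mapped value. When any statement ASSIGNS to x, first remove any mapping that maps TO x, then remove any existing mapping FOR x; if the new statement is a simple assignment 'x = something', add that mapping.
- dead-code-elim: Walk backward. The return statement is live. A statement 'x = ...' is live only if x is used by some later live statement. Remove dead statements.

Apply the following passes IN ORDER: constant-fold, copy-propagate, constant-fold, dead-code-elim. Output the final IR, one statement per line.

Initial IR:
  z = 0
  t = 9 + 3
  y = 0
  v = t * y
  c = z
  return z
After constant-fold (6 stmts):
  z = 0
  t = 12
  y = 0
  v = t * y
  c = z
  return z
After copy-propagate (6 stmts):
  z = 0
  t = 12
  y = 0
  v = 12 * 0
  c = 0
  return 0
After constant-fold (6 stmts):
  z = 0
  t = 12
  y = 0
  v = 0
  c = 0
  return 0
After dead-code-elim (1 stmts):
  return 0

Answer: return 0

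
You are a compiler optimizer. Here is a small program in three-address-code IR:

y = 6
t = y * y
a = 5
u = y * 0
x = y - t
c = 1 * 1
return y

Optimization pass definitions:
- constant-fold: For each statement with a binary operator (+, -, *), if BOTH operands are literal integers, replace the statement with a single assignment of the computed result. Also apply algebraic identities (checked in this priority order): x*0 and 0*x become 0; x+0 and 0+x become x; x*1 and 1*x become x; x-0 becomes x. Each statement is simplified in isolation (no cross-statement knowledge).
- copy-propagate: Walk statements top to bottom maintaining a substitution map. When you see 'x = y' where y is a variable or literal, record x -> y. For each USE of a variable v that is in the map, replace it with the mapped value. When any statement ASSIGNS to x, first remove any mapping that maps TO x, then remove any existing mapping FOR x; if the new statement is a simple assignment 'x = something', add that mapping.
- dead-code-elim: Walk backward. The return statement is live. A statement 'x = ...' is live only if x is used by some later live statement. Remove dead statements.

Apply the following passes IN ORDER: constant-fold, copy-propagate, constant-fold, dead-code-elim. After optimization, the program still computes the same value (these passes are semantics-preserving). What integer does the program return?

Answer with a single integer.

Answer: 6

Derivation:
Initial IR:
  y = 6
  t = y * y
  a = 5
  u = y * 0
  x = y - t
  c = 1 * 1
  return y
After constant-fold (7 stmts):
  y = 6
  t = y * y
  a = 5
  u = 0
  x = y - t
  c = 1
  return y
After copy-propagate (7 stmts):
  y = 6
  t = 6 * 6
  a = 5
  u = 0
  x = 6 - t
  c = 1
  return 6
After constant-fold (7 stmts):
  y = 6
  t = 36
  a = 5
  u = 0
  x = 6 - t
  c = 1
  return 6
After dead-code-elim (1 stmts):
  return 6
Evaluate:
  y = 6  =>  y = 6
  t = y * y  =>  t = 36
  a = 5  =>  a = 5
  u = y * 0  =>  u = 0
  x = y - t  =>  x = -30
  c = 1 * 1  =>  c = 1
  return y = 6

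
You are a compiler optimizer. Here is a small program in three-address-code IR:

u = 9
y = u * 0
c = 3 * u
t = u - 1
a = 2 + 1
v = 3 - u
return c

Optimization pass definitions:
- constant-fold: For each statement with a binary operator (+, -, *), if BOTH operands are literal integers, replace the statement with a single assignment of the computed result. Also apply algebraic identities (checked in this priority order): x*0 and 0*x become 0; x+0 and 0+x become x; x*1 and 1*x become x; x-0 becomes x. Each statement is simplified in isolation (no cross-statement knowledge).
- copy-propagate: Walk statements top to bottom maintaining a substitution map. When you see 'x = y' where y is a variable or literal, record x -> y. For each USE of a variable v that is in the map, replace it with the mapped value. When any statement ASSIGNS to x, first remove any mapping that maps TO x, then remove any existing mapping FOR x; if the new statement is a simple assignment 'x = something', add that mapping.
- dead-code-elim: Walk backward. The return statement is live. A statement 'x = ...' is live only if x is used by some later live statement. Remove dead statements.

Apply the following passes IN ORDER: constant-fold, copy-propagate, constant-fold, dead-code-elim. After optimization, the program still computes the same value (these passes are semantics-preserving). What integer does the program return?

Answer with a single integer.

Initial IR:
  u = 9
  y = u * 0
  c = 3 * u
  t = u - 1
  a = 2 + 1
  v = 3 - u
  return c
After constant-fold (7 stmts):
  u = 9
  y = 0
  c = 3 * u
  t = u - 1
  a = 3
  v = 3 - u
  return c
After copy-propagate (7 stmts):
  u = 9
  y = 0
  c = 3 * 9
  t = 9 - 1
  a = 3
  v = 3 - 9
  return c
After constant-fold (7 stmts):
  u = 9
  y = 0
  c = 27
  t = 8
  a = 3
  v = -6
  return c
After dead-code-elim (2 stmts):
  c = 27
  return c
Evaluate:
  u = 9  =>  u = 9
  y = u * 0  =>  y = 0
  c = 3 * u  =>  c = 27
  t = u - 1  =>  t = 8
  a = 2 + 1  =>  a = 3
  v = 3 - u  =>  v = -6
  return c = 27

Answer: 27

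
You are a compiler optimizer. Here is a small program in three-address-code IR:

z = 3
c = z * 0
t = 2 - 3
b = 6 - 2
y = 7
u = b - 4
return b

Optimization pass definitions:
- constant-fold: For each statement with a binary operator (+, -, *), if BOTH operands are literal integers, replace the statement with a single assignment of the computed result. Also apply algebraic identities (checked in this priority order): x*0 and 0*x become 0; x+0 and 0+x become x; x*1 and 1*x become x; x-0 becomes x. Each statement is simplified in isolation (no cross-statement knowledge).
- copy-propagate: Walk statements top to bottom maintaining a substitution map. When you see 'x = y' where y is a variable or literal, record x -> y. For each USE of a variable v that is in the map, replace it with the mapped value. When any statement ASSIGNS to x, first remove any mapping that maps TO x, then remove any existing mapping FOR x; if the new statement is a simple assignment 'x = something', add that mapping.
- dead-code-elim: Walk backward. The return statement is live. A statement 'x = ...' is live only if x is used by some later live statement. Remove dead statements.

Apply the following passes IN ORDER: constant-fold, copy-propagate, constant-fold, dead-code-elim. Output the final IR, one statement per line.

Answer: return 4

Derivation:
Initial IR:
  z = 3
  c = z * 0
  t = 2 - 3
  b = 6 - 2
  y = 7
  u = b - 4
  return b
After constant-fold (7 stmts):
  z = 3
  c = 0
  t = -1
  b = 4
  y = 7
  u = b - 4
  return b
After copy-propagate (7 stmts):
  z = 3
  c = 0
  t = -1
  b = 4
  y = 7
  u = 4 - 4
  return 4
After constant-fold (7 stmts):
  z = 3
  c = 0
  t = -1
  b = 4
  y = 7
  u = 0
  return 4
After dead-code-elim (1 stmts):
  return 4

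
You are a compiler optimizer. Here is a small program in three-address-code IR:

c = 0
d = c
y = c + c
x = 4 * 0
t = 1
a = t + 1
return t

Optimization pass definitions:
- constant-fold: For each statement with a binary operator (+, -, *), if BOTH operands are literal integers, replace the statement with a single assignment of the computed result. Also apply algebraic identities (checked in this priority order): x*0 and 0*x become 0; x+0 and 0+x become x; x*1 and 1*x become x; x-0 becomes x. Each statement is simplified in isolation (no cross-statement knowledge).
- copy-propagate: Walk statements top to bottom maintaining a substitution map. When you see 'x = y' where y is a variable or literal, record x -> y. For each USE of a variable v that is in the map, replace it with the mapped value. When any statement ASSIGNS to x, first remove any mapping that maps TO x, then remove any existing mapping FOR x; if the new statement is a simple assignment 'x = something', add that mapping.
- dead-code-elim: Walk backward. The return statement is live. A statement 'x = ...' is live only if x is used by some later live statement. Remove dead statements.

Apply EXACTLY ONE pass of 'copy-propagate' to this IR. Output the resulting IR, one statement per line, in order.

Answer: c = 0
d = 0
y = 0 + 0
x = 4 * 0
t = 1
a = 1 + 1
return 1

Derivation:
Applying copy-propagate statement-by-statement:
  [1] c = 0  (unchanged)
  [2] d = c  -> d = 0
  [3] y = c + c  -> y = 0 + 0
  [4] x = 4 * 0  (unchanged)
  [5] t = 1  (unchanged)
  [6] a = t + 1  -> a = 1 + 1
  [7] return t  -> return 1
Result (7 stmts):
  c = 0
  d = 0
  y = 0 + 0
  x = 4 * 0
  t = 1
  a = 1 + 1
  return 1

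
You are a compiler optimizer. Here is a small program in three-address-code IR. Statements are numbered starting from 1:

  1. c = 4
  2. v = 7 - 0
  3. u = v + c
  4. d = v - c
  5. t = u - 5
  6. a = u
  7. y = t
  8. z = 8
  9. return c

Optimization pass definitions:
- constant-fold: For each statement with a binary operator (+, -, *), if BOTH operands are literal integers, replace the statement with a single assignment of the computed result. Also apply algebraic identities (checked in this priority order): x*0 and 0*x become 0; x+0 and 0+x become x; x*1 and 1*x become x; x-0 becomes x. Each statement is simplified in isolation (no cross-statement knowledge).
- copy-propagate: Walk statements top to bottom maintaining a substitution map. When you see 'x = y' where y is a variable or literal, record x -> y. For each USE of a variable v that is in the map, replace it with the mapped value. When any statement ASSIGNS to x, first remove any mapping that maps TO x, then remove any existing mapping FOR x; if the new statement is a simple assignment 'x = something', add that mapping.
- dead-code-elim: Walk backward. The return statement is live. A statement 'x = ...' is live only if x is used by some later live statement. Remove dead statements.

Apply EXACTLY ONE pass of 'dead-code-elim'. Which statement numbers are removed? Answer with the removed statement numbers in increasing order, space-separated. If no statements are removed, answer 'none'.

Answer: 2 3 4 5 6 7 8

Derivation:
Backward liveness scan:
Stmt 1 'c = 4': KEEP (c is live); live-in = []
Stmt 2 'v = 7 - 0': DEAD (v not in live set ['c'])
Stmt 3 'u = v + c': DEAD (u not in live set ['c'])
Stmt 4 'd = v - c': DEAD (d not in live set ['c'])
Stmt 5 't = u - 5': DEAD (t not in live set ['c'])
Stmt 6 'a = u': DEAD (a not in live set ['c'])
Stmt 7 'y = t': DEAD (y not in live set ['c'])
Stmt 8 'z = 8': DEAD (z not in live set ['c'])
Stmt 9 'return c': KEEP (return); live-in = ['c']
Removed statement numbers: [2, 3, 4, 5, 6, 7, 8]
Surviving IR:
  c = 4
  return c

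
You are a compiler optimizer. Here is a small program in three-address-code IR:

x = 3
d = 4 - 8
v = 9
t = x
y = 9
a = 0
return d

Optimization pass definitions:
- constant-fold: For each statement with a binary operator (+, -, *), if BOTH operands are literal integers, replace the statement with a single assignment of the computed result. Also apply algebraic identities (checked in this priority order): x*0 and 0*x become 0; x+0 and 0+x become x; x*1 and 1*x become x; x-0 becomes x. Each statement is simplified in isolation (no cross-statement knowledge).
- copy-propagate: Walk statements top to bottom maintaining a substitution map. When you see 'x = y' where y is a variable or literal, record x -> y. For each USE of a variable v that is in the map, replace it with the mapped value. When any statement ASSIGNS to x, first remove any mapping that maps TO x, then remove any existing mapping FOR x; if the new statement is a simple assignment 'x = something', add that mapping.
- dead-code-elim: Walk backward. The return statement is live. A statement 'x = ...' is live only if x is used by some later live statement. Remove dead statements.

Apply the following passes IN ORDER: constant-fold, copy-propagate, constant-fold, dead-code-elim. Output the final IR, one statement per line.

Answer: return -4

Derivation:
Initial IR:
  x = 3
  d = 4 - 8
  v = 9
  t = x
  y = 9
  a = 0
  return d
After constant-fold (7 stmts):
  x = 3
  d = -4
  v = 9
  t = x
  y = 9
  a = 0
  return d
After copy-propagate (7 stmts):
  x = 3
  d = -4
  v = 9
  t = 3
  y = 9
  a = 0
  return -4
After constant-fold (7 stmts):
  x = 3
  d = -4
  v = 9
  t = 3
  y = 9
  a = 0
  return -4
After dead-code-elim (1 stmts):
  return -4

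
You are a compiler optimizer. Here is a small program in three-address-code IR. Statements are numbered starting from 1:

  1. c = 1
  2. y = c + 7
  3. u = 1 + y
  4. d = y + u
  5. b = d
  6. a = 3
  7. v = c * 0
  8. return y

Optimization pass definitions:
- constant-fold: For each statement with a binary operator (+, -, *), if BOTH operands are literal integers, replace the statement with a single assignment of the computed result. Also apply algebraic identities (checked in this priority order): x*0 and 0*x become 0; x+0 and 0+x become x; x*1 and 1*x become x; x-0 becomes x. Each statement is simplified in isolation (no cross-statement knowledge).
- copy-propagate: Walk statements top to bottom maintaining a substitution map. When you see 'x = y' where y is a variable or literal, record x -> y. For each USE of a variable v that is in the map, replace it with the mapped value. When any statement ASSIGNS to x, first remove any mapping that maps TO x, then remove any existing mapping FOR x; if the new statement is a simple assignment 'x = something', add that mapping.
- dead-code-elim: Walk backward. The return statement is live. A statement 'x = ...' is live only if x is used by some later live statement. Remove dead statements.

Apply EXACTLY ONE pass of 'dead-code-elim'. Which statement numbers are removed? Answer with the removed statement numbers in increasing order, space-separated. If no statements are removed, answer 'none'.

Backward liveness scan:
Stmt 1 'c = 1': KEEP (c is live); live-in = []
Stmt 2 'y = c + 7': KEEP (y is live); live-in = ['c']
Stmt 3 'u = 1 + y': DEAD (u not in live set ['y'])
Stmt 4 'd = y + u': DEAD (d not in live set ['y'])
Stmt 5 'b = d': DEAD (b not in live set ['y'])
Stmt 6 'a = 3': DEAD (a not in live set ['y'])
Stmt 7 'v = c * 0': DEAD (v not in live set ['y'])
Stmt 8 'return y': KEEP (return); live-in = ['y']
Removed statement numbers: [3, 4, 5, 6, 7]
Surviving IR:
  c = 1
  y = c + 7
  return y

Answer: 3 4 5 6 7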